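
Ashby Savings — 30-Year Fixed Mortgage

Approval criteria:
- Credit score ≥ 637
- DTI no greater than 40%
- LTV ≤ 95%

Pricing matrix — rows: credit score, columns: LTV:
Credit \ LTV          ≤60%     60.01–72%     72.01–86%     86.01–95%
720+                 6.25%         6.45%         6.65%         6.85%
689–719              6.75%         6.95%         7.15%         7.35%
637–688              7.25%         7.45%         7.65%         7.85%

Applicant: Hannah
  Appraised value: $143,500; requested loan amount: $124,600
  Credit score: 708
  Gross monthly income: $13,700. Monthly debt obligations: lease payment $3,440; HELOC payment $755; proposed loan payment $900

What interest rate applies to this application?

7.35%

Credit score 708 ≥ 637; Total monthly debts = (3,440 + 755 + 900) = 5,095. DTI: 5,095 ÷ 13,700 = 37.2%, within the 40% cap
LTV: 124,600 ÷ 143,500 = 86.8%, within 95% cap
Score 708 is in the 689–719 band; LTV 86.8% is in the 86.01–95% band → 7.35%.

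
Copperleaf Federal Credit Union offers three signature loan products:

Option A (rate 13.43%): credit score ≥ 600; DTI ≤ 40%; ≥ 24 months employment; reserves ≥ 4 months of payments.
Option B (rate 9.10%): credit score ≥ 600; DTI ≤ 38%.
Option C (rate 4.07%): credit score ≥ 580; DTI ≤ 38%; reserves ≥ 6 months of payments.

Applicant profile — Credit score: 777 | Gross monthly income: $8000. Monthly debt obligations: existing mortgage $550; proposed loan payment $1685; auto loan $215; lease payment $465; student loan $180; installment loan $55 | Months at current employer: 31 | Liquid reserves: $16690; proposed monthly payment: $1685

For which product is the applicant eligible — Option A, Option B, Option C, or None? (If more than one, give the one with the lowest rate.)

Option A

Total debts = (550 + 1,685 + 215 + 465 + 180 + 55) = 3,150; DTI = 3,150/8,000 = 39.4%.
Reserves = 16,690/1,685 = 9.9 months.
Option A: score 777 ≥ 600; DTI 39.4% ≤ 40%; employment 31 ≥ 24 mo; reserves 9.9 ≥ 4 mo → qualifies.
Option B: score 777 ≥ 600; DTI 39.4% > 38% → does not qualify.
Option C: score 777 ≥ 580; DTI 39.4% > 38%; reserves 9.9 ≥ 6 mo → does not qualify.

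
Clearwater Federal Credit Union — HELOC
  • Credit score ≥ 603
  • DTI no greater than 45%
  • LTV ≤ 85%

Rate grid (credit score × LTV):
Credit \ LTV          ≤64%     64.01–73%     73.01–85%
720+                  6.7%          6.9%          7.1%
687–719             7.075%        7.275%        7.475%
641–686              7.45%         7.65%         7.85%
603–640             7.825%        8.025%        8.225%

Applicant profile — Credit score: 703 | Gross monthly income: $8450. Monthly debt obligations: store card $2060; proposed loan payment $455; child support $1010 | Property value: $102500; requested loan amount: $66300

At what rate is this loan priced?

7.275%

Credit score 703 ≥ 603; Total monthly debts = (2,060 + 455 + 1,010) = 3,525. Debt-to-income = 3,525/8,450 = 41.7% — meets 45% limit
Loan-to-value = 66,300/102,500 = 64.7% — pass (85% max)
Score 703 is in the 687–719 band; LTV 64.7% is in the 64.01–73% band → 7.275%.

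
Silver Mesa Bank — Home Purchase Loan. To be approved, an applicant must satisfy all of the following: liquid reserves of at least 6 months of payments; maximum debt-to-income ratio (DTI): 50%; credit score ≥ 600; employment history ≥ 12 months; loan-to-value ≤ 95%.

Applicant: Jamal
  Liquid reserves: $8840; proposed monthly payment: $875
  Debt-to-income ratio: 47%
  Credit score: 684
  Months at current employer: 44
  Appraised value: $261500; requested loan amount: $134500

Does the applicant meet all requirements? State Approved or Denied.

Approved

Liquid reserves cover 8,840/875 = 10.1 months — ≥ 6 required
Debt-to-income 47% vs 50% cap — pass
Credit score 684 ≥ 600 (meets)
Employment 44 ≥ 12 months
Loan-to-value = 134,500/261,500 = 51.4% — pass (95% max)
All criteria satisfied.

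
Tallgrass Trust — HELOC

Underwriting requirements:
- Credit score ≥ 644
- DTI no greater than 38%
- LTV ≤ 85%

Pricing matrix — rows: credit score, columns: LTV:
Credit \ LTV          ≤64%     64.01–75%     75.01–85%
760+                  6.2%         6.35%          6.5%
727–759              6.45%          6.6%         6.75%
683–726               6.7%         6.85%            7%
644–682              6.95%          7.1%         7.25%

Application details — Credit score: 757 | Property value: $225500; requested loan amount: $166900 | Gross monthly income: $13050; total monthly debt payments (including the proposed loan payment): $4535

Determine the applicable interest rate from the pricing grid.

6.6%

Credit score 757 ≥ 644; DTI: 4,535 ÷ 13,050 = 34.8%, within the 38% cap
LTV = 166,900/225,500 = 74% ≤ 85%
Row: 757 falls in 727–759. Column: 74% falls in 64.01–75%. Rate = 6.6%.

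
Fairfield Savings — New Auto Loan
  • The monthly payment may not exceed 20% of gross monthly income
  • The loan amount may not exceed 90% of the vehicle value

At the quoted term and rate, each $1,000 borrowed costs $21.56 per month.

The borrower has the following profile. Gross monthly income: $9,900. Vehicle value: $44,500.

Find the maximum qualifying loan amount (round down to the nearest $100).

Payment cap: 20% × $9,900 = $1,980/month.
At $21.56 per $1,000, that supports 1,980/21.56 × 1,000 ≈ $91,836 → $91,800.
LTV cap: 90% × $44,500 = $40,050 → $40,000.
Binding constraint: loan-to-value.

$40,000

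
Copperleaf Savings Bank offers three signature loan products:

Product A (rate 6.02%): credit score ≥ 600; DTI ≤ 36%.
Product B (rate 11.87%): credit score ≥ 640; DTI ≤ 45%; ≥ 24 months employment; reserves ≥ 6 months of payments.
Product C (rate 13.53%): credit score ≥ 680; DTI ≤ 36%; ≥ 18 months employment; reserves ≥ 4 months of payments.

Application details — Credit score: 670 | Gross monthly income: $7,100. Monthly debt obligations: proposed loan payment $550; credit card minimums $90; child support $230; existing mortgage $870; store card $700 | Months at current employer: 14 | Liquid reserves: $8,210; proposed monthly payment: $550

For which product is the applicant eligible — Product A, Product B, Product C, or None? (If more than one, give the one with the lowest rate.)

Total debts = (550 + 90 + 230 + 870 + 700) = 2,440; DTI = 2,440/7,100 = 34.4%.
Reserves = 8,210/550 = 14.9 months.
Product A: score 670 ≥ 600; DTI 34.4% ≤ 36% → qualifies.
Product B: score 670 ≥ 640; DTI 34.4% ≤ 45%; employment 14 < 24 mo; reserves 14.9 ≥ 6 mo → does not qualify.
Product C: score 670 < 680; DTI 34.4% ≤ 36%; employment 14 < 18 mo; reserves 14.9 ≥ 4 mo → does not qualify.

Product A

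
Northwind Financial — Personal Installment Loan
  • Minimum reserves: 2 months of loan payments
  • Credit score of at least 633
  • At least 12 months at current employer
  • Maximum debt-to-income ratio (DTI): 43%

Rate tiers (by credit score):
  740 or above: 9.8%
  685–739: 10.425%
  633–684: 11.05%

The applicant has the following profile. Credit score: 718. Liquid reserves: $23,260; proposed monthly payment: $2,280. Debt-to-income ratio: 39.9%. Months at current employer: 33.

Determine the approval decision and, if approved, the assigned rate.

Credit score 718 ≥ 633 (meets minimum)
Employment 33 ≥ 12 months
DTI 39.9% ≤ 43%
Reserves: 23,260 ÷ 2,280 = 10.2 months (meets 2-month minimum)
All requirements met. Score 718 falls in the 685–739 tier → 10.425%.

Approved at 10.425%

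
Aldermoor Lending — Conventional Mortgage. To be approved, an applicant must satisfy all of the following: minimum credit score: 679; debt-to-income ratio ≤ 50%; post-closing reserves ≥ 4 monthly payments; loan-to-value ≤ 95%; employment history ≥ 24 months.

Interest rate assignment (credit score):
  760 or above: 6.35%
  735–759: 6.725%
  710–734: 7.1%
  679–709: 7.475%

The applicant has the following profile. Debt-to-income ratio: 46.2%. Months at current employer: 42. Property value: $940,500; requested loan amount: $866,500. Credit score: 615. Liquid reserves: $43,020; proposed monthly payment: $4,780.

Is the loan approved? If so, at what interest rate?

Denied

Credit score 615 < 679 (below minimum)
Debt-to-income 46.2% vs 50% cap — pass
Loan-to-value = 866,500/940,500 = 92.1% — pass (95% max)
Reserves: 43,020 ÷ 4,780 = 9.0 months (meets 4-month minimum)
Employment 42 ≥ 24 months
Not all requirements met → denied.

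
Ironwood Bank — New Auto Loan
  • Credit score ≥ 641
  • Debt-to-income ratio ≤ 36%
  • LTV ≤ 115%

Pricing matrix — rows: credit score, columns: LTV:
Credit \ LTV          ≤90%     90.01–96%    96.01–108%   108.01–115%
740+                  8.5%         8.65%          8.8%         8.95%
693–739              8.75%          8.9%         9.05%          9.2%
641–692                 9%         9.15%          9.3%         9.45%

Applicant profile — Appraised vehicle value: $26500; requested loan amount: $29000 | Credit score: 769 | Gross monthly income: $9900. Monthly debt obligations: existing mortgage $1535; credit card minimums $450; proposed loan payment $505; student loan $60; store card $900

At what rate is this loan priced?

Credit score 769 ≥ 641; Total monthly debts = (1,535 + 450 + 505 + 60 + 900) = 3,450. DTI = 3,450/9,900 = 34.8% ≤ 36%
LTV: 29,000 ÷ 26,500 = 109.4%, within 115% cap
Credit 769 → row 740+; LTV 109.4% → column 108.01–115%. Grid cell → 8.95%.

8.95%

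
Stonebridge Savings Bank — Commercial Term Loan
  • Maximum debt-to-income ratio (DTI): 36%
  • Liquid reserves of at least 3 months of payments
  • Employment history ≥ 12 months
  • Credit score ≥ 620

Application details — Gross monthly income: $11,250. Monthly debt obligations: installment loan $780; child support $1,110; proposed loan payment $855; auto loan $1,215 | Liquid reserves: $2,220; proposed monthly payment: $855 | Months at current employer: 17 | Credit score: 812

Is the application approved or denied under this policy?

Denied

Total monthly debts = (780 + 1,110 + 855 + 1,215) = 3,960. DTI: 3,960 ÷ 11,250 = 35.2%, within the 36% cap
Reserves: 2,220 ÷ 855 = 2.6 months (below 3-month minimum)
Employment 17 ≥ 12 months
Credit score 812 ≥ 620 (meets)
Fails on reserves.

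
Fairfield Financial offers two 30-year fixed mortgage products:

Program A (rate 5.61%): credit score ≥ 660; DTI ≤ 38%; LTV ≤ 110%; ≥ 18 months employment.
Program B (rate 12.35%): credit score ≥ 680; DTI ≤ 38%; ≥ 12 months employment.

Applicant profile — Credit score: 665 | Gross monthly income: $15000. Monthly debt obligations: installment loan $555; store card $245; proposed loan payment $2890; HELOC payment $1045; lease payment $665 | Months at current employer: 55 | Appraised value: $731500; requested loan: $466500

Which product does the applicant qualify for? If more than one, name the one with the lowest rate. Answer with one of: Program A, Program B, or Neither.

Program A

Total debts = (555 + 245 + 2,890 + 1,045 + 665) = 5,400; DTI = 5,400/15,000 = 36%.
LTV = 466,500/731,500 = 63.8%.
Program A: score 665 ≥ 660; DTI 36% ≤ 38%; LTV 63.8% ≤ 110%; employment 55 ≥ 18 mo → qualifies.
Program B: score 665 < 680; DTI 36% ≤ 38%; employment 55 ≥ 12 mo → does not qualify.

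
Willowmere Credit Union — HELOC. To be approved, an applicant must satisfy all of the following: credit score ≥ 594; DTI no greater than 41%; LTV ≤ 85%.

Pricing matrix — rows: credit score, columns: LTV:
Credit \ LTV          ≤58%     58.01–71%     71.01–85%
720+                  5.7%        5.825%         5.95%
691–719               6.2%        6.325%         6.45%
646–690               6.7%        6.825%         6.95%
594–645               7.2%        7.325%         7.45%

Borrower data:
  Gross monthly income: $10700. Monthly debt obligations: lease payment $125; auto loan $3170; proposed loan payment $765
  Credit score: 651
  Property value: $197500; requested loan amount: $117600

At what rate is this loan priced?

Credit score 651 ≥ 594; Total monthly debts = (125 + 3,170 + 765) = 4,060. DTI = 4,060/10,700 = 37.9% ≤ 41%
LTV: 117,600 ÷ 197,500 = 59.5%, within 85% cap
Row: 651 falls in 646–690. Column: 59.5% falls in 58.01–71%. Rate = 6.825%.

6.825%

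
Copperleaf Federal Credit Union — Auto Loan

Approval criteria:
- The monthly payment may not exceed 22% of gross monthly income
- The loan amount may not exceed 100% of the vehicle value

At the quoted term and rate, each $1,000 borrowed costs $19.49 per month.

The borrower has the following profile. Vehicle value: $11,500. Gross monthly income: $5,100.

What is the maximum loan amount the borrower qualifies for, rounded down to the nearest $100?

Payment cap: 22% × $5,100 = $1,122/month.
At $19.49 per $1,000, that supports 1,122/19.49 × 1,000 ≈ $57,567 → $57,500.
LTV cap: 100% × $11,500 = $11,500 → $11,500.
Binding constraint: loan-to-value.

$11,500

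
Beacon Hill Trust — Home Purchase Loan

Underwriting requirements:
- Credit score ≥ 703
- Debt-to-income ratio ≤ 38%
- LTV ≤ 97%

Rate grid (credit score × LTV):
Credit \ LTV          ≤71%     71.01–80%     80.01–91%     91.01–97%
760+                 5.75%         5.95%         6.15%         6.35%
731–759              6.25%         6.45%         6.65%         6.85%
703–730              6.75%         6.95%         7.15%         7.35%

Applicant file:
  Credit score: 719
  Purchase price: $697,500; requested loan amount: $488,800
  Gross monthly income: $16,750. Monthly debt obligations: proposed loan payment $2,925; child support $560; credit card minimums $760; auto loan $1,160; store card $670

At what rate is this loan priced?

Credit score 719 ≥ 703; Total monthly debts = (2,925 + 560 + 760 + 1,160 + 670) = 6,075. DTI = 6,075/16,750 = 36.3% ≤ 38%
LTV: 488,800 ÷ 697,500 = 70.1%, within 97% cap
Row: 719 falls in 703–730. Column: 70.1% falls in ≤71%. Rate = 6.75%.

6.75%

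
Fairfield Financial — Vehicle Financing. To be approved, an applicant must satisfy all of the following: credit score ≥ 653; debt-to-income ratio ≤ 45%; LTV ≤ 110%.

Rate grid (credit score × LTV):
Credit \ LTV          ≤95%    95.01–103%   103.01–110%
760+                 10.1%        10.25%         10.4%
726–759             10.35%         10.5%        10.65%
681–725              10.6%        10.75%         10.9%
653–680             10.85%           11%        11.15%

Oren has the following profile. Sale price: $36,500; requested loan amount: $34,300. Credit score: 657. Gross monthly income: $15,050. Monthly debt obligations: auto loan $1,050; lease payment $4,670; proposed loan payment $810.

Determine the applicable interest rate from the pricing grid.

Credit score 657 ≥ 653; Total monthly debts = (1,050 + 4,670 + 810) = 6,530. DTI: 6,530 ÷ 15,050 = 43.4%, within the 45% cap
Loan-to-value = 34,300/36,500 = 94% — pass (110% max)
Credit 657 → row 653–680; LTV 94% → column ≤95%. Grid cell → 10.85%.

10.85%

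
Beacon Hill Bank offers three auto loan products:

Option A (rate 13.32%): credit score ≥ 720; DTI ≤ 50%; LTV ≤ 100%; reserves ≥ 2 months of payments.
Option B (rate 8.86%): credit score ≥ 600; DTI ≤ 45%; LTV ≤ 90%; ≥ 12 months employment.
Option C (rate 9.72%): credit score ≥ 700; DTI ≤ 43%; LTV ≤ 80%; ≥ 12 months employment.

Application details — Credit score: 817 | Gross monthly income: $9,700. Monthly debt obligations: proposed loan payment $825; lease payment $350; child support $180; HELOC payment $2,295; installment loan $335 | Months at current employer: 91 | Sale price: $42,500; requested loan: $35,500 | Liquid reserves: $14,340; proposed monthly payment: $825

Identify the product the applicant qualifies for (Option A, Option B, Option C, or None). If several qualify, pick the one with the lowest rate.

Total debts = (825 + 350 + 180 + 2,295 + 335) = 3,985; DTI = 3,985/9,700 = 41.1%.
LTV = 35,500/42,500 = 83.5%.
Reserves = 14,340/825 = 17.4 months.
Option A: score 817 ≥ 720; DTI 41.1% ≤ 50%; LTV 83.5% ≤ 100%; reserves 17.4 ≥ 2 mo → qualifies.
Option B: score 817 ≥ 600; DTI 41.1% ≤ 45%; LTV 83.5% ≤ 90%; employment 91 ≥ 12 mo → qualifies.
Option C: score 817 ≥ 700; DTI 41.1% ≤ 43%; LTV 83.5% > 80%; employment 91 ≥ 12 mo → does not qualify.
Qualifying: Option A, Option B. Lowest rate is 8.86% → Option B.

Option B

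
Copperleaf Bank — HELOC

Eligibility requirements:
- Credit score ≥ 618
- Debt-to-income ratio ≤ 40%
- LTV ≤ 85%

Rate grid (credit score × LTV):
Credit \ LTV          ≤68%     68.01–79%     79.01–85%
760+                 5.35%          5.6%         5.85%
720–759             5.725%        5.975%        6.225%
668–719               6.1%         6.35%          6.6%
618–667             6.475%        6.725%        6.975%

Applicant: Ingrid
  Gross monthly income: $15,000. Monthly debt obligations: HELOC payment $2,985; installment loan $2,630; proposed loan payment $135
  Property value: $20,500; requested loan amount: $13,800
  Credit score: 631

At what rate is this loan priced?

6.475%

Credit score 631 ≥ 618; Total monthly debts = (2,985 + 2,630 + 135) = 5,750. Debt-to-income = 5,750/15,000 = 38.3% — meets 40% limit
LTV: 13,800 ÷ 20,500 = 67.3%, within 85% cap
Score 631 is in the 618–667 band; LTV 67.3% is in the ≤68% band → 6.475%.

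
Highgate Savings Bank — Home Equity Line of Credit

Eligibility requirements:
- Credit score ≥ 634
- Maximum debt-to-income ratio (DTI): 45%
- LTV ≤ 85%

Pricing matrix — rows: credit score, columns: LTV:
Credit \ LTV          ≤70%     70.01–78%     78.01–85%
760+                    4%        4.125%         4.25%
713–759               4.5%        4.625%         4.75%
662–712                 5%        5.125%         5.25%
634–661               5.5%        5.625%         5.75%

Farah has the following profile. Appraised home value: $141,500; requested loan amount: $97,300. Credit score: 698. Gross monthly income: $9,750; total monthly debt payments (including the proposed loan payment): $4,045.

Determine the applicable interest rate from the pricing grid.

Credit score 698 ≥ 634; Debt-to-income = 4,045/9,750 = 41.5% — meets 45% limit
LTV = 97,300/141,500 = 68.8% ≤ 85%
Credit 698 → row 662–712; LTV 68.8% → column ≤70%. Grid cell → 5%.

5%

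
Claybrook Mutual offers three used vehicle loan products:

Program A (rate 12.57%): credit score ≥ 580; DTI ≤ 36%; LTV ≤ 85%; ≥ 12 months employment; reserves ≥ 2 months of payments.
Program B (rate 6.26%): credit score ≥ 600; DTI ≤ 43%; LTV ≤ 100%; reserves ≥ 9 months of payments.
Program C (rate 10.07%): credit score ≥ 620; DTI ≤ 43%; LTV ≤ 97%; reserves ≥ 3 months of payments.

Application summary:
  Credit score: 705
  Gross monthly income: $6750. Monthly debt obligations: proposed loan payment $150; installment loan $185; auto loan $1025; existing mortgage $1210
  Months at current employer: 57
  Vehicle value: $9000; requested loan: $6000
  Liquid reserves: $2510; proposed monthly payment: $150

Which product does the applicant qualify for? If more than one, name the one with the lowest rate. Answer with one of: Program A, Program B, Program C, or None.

Program B

Total debts = (150 + 185 + 1,025 + 1,210) = 2,570; DTI = 2,570/6,750 = 38.1%.
LTV = 6,000/9,000 = 66.7%.
Reserves = 2,510/150 = 16.7 months.
Program A: score 705 ≥ 580; DTI 38.1% > 36%; LTV 66.7% ≤ 85%; employment 57 ≥ 12 mo; reserves 16.7 ≥ 2 mo → does not qualify.
Program B: score 705 ≥ 600; DTI 38.1% ≤ 43%; LTV 66.7% ≤ 100%; reserves 16.7 ≥ 9 mo → qualifies.
Program C: score 705 ≥ 620; DTI 38.1% ≤ 43%; LTV 66.7% ≤ 97%; reserves 16.7 ≥ 3 mo → qualifies.
Qualifying: Program B, Program C. Lowest rate is 6.26% → Program B.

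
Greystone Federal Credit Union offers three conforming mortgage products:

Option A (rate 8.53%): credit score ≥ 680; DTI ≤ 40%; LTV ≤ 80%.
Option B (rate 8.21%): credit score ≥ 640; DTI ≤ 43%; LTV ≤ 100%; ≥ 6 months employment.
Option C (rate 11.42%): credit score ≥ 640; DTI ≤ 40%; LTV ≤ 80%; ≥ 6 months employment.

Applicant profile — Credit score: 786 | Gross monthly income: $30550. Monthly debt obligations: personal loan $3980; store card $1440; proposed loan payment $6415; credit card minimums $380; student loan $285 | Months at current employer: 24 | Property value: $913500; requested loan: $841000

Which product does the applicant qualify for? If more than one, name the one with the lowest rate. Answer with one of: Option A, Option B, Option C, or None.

Option B

Total debts = (3,980 + 1,440 + 6,415 + 380 + 285) = 12,500; DTI = 12,500/30,550 = 40.9%.
LTV = 841,000/913,500 = 92.1%.
Option A: score 786 ≥ 680; DTI 40.9% > 40%; LTV 92.1% > 80% → does not qualify.
Option B: score 786 ≥ 640; DTI 40.9% ≤ 43%; LTV 92.1% ≤ 100%; employment 24 ≥ 6 mo → qualifies.
Option C: score 786 ≥ 640; DTI 40.9% > 40%; LTV 92.1% > 80%; employment 24 ≥ 6 mo → does not qualify.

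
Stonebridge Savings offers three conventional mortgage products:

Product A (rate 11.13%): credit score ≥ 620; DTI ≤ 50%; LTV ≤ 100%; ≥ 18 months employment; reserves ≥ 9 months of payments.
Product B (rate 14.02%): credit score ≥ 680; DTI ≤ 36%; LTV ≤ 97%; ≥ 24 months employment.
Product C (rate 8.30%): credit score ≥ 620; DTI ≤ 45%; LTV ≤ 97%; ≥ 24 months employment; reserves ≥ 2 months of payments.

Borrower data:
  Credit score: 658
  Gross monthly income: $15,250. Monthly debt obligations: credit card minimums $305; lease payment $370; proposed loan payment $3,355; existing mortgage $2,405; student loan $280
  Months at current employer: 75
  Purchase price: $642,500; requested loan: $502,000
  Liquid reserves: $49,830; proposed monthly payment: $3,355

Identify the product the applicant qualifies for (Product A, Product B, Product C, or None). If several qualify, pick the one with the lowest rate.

Product C

Total debts = (305 + 370 + 3,355 + 2,405 + 280) = 6,715; DTI = 6,715/15,250 = 44%.
LTV = 502,000/642,500 = 78.1%.
Reserves = 49,830/3,355 = 14.9 months.
Product A: score 658 ≥ 620; DTI 44% ≤ 50%; LTV 78.1% ≤ 100%; employment 75 ≥ 18 mo; reserves 14.9 ≥ 9 mo → qualifies.
Product B: score 658 < 680; DTI 44% > 36%; LTV 78.1% ≤ 97%; employment 75 ≥ 24 mo → does not qualify.
Product C: score 658 ≥ 620; DTI 44% ≤ 45%; LTV 78.1% ≤ 97%; employment 75 ≥ 24 mo; reserves 14.9 ≥ 2 mo → qualifies.
Qualifying: Product A, Product C. Lowest rate is 8.30% → Product C.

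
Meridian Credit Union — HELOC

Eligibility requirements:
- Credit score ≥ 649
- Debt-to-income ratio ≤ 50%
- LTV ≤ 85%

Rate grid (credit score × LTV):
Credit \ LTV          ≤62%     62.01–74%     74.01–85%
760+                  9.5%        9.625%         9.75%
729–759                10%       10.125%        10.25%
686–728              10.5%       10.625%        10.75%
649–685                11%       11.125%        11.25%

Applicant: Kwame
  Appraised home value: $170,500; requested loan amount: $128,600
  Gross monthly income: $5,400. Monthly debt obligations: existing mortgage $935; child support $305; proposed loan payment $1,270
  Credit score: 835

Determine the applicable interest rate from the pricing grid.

9.75%

Credit score 835 ≥ 649; Total monthly debts = (935 + 305 + 1,270) = 2,510. DTI = 2,510/5,400 = 46.5% ≤ 50%
LTV: 128,600 ÷ 170,500 = 75.4%, within 85% cap
Row: 835 falls in 760+. Column: 75.4% falls in 74.01–85%. Rate = 9.75%.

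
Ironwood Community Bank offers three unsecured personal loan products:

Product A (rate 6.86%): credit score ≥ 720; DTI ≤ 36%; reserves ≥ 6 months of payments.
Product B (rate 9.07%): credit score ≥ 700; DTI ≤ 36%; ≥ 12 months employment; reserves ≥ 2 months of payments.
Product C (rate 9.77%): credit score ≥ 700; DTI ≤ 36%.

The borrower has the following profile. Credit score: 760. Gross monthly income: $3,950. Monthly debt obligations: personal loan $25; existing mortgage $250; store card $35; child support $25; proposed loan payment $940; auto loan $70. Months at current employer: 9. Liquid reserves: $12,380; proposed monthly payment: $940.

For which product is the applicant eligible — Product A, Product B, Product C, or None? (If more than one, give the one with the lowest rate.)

Total debts = (25 + 250 + 35 + 25 + 940 + 70) = 1,345; DTI = 1,345/3,950 = 34.1%.
Reserves = 12,380/940 = 13.2 months.
Product A: score 760 ≥ 720; DTI 34.1% ≤ 36%; reserves 13.2 ≥ 6 mo → qualifies.
Product B: score 760 ≥ 700; DTI 34.1% ≤ 36%; employment 9 < 12 mo; reserves 13.2 ≥ 2 mo → does not qualify.
Product C: score 760 ≥ 700; DTI 34.1% ≤ 36% → qualifies.
Qualifying: Product A, Product C. Lowest rate is 6.86% → Product A.

Product A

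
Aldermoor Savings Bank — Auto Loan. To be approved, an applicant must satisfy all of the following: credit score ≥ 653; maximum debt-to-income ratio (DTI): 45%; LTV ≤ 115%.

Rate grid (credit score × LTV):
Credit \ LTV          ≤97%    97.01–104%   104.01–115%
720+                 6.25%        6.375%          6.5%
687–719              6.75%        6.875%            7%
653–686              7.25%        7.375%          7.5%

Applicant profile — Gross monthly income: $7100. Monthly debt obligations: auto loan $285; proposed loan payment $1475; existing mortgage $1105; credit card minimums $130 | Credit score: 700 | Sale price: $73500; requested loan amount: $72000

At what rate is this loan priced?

Credit score 700 ≥ 653; Total monthly debts = (285 + 1,475 + 1,105 + 130) = 2,995. DTI: 2,995 ÷ 7,100 = 42.2%, within the 45% cap
LTV: 72,000 ÷ 73,500 = 98%, within 115% cap
Credit 700 → row 687–719; LTV 98% → column 97.01–104%. Grid cell → 6.875%.

6.875%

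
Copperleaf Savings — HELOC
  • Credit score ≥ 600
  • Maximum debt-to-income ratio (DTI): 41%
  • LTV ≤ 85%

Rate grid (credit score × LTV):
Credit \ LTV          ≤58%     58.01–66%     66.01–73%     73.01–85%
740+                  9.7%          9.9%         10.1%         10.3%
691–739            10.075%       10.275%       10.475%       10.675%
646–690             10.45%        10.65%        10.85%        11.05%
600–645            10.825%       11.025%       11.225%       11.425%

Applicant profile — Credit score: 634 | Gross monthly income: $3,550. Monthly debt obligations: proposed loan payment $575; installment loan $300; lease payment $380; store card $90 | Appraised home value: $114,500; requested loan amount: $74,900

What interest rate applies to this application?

11.025%

Credit score 634 ≥ 600; Total monthly debts = (575 + 300 + 380 + 90) = 1,345. DTI = 1,345/3,550 = 37.9% ≤ 41%
Loan-to-value = 74,900/114,500 = 65.4% — pass (85% max)
Score 634 is in the 600–645 band; LTV 65.4% is in the 58.01–66% band → 11.025%.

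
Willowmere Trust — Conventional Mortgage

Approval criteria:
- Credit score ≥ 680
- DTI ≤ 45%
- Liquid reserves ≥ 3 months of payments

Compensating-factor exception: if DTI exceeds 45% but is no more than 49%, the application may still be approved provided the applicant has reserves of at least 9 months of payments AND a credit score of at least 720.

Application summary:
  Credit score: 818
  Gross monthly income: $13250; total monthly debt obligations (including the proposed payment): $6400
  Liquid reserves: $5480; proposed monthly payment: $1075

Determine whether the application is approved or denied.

Denied

Credit score 818 ≥ 680 (meets base)
DTI = 6,400/13,250 = 48.3% > 45% — standard DTI limit exceeded.
Liquid reserves cover 5,480/1,075 = 5.1 months — ≥ 3 required
DTI 48.3% is within the 45%–49% exception band; checking compensating factors.
Reserves 5.1 < 9 months; credit score 818 ≥ 720.
Compensating-factor requirement not fully met.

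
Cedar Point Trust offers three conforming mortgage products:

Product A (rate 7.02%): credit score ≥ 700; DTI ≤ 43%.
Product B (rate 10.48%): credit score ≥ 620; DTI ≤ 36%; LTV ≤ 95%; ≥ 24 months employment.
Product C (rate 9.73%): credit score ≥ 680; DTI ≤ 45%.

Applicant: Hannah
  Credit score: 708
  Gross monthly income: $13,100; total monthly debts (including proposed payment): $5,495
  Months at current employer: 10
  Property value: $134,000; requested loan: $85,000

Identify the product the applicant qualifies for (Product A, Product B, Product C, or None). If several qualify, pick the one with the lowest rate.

Product A

DTI = 5,495/13,100 = 41.9%.
LTV = 85,000/134,000 = 63.4%.
Product A: score 708 ≥ 700; DTI 41.9% ≤ 43% → qualifies.
Product B: score 708 ≥ 620; DTI 41.9% > 36%; LTV 63.4% ≤ 95%; employment 10 < 24 mo → does not qualify.
Product C: score 708 ≥ 680; DTI 41.9% ≤ 45% → qualifies.
Qualifying: Product A, Product C. Lowest rate is 7.02% → Product A.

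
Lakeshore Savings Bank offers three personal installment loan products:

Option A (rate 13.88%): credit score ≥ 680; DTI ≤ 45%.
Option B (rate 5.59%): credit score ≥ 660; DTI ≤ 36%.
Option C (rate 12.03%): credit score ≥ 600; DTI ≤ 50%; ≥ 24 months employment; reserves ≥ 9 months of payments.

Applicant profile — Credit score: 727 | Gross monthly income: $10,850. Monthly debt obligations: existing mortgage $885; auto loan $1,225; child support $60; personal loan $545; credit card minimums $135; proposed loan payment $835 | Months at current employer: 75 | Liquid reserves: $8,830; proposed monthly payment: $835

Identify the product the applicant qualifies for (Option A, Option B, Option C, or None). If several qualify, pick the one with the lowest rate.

Option B

Total debts = (885 + 1,225 + 60 + 545 + 135 + 835) = 3,685; DTI = 3,685/10,850 = 34%.
Reserves = 8,830/835 = 10.6 months.
Option A: score 727 ≥ 680; DTI 34% ≤ 45% → qualifies.
Option B: score 727 ≥ 660; DTI 34% ≤ 36% → qualifies.
Option C: score 727 ≥ 600; DTI 34% ≤ 50%; employment 75 ≥ 24 mo; reserves 10.6 ≥ 9 mo → qualifies.
Qualifying: Option A, Option B, Option C. Lowest rate is 5.59% → Option B.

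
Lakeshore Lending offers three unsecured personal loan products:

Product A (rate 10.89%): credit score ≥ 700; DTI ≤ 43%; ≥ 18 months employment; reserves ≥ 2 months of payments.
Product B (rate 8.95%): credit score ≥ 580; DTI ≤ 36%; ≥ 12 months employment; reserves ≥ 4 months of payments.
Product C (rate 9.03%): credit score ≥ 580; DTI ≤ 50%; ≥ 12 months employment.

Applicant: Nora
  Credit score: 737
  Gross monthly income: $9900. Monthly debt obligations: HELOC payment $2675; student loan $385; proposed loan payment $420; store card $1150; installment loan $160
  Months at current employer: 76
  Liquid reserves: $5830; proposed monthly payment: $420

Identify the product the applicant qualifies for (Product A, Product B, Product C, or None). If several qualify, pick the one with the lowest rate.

Total debts = (2,675 + 385 + 420 + 1,150 + 160) = 4,790; DTI = 4,790/9,900 = 48.4%.
Reserves = 5,830/420 = 13.9 months.
Product A: score 737 ≥ 700; DTI 48.4% > 43%; employment 76 ≥ 18 mo; reserves 13.9 ≥ 2 mo → does not qualify.
Product B: score 737 ≥ 580; DTI 48.4% > 36%; employment 76 ≥ 12 mo; reserves 13.9 ≥ 4 mo → does not qualify.
Product C: score 737 ≥ 580; DTI 48.4% ≤ 50%; employment 76 ≥ 12 mo → qualifies.

Product C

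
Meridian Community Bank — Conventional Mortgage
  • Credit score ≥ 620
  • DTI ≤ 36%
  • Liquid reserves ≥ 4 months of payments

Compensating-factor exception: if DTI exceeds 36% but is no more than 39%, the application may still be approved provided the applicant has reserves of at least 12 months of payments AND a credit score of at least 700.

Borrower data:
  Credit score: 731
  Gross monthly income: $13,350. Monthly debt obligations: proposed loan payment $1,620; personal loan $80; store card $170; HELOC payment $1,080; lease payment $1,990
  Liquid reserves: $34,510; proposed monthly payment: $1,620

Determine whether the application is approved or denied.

Approved

Credit score 731 ≥ 620 (meets base)
Total debts = (1,620 + 80 + 170 + 1,080 + 1,990) = 4,940. DTI = 4,940/13,350 = 37% > 36% — standard DTI limit exceeded.
Liquid reserves cover 34,510/1,620 = 21.3 months — ≥ 4 required
37% falls in the override range (36%–39%), so the compensating-factor test applies.
Override check — reserves: 21.3 mo (ok); score: 731 (ok).
Both compensating conditions met → exception applies.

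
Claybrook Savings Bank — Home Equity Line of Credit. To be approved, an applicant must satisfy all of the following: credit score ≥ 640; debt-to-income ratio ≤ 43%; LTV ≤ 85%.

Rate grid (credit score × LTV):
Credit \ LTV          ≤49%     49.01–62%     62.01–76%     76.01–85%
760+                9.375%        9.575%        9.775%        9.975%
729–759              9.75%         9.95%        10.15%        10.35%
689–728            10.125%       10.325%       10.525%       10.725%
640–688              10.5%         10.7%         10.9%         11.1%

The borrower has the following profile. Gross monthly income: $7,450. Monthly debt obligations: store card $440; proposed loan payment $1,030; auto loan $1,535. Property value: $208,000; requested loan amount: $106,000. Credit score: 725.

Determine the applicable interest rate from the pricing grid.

10.325%

Credit score 725 ≥ 640; Total monthly debts = (440 + 1,030 + 1,535) = 3,005. DTI: 3,005 ÷ 7,450 = 40.3%, within the 43% cap
Loan-to-value = 106,000/208,000 = 51% — pass (85% max)
Credit 725 → row 689–728; LTV 51% → column 49.01–62%. Grid cell → 10.325%.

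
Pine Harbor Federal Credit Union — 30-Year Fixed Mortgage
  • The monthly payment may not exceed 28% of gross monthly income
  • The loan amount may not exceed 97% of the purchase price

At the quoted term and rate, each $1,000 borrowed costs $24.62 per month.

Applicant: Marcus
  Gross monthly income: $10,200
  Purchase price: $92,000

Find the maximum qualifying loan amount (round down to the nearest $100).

Payment cap: 28% × $10,200 = $2,856/month.
At $24.62 per $1,000, that supports 2,856/24.62 × 1,000 ≈ $116,003 → $116,000.
LTV cap: 97% × $92,000 = $89,240 → $89,200.
Binding constraint: loan-to-value.

$89,200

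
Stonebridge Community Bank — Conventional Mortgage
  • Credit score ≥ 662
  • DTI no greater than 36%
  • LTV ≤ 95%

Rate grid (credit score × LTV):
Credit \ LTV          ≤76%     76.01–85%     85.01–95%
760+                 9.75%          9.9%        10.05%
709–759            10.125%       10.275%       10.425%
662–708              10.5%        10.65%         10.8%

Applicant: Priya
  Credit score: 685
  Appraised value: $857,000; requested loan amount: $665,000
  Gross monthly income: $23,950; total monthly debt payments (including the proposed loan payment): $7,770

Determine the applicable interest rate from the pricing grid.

Credit score 685 ≥ 662; DTI = 7,770/23,950 = 32.4% ≤ 36%
LTV: 665,000 ÷ 857,000 = 77.6%, within 95% cap
Score 685 is in the 662–708 band; LTV 77.6% is in the 76.01–85% band → 10.65%.

10.65%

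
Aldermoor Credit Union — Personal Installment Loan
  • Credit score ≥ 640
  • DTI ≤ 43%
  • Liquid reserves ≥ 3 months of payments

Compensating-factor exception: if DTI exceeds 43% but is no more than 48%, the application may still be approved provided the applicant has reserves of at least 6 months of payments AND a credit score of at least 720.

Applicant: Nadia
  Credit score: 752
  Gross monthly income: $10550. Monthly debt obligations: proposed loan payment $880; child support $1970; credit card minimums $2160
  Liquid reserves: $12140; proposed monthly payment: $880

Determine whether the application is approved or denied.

Approved

Credit score 752 ≥ 640 (meets base)
Total debts = (880 + 1,970 + 2,160) = 5,010. DTI: 5,010 ÷ 10,550 = 47.5%, over the 43% base limit.
Liquid reserves cover 12,140/880 = 13.8 months — ≥ 3 required
47.5% falls in the override range (43%–48%), so the compensating-factor test applies.
Reserves 13.8 ≥ 6 months; credit score 752 ≥ 720.
Both override conditions satisfied; DTI exception granted.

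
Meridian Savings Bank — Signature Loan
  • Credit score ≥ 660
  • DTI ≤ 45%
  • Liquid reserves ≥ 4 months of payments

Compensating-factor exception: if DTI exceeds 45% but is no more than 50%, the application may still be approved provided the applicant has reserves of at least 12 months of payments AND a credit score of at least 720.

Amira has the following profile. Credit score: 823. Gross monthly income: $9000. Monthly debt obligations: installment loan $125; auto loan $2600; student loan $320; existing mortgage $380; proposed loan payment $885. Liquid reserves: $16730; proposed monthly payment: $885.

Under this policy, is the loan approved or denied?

Credit score 823 ≥ 660 (meets base)
Total debts = (125 + 2,600 + 320 + 380 + 885) = 4,310. DTI: 4,310 ÷ 9,000 = 47.9%, over the 45% base limit.
Liquid reserves cover 16,730/885 = 18.9 months — ≥ 4 required
47.9% falls in the override range (45%–50%), so the compensating-factor test applies.
Override check — reserves: 18.9 mo (ok); score: 823 (ok).
Both compensating conditions met → exception applies.

Approved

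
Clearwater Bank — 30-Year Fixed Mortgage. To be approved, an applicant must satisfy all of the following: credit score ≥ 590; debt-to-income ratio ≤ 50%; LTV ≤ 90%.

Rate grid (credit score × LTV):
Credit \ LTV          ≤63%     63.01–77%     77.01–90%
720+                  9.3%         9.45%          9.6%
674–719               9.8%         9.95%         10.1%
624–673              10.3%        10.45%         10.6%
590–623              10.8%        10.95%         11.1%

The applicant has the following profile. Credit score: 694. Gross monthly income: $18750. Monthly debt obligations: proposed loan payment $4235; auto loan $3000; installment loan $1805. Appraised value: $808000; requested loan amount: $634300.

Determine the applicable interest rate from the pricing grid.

10.1%

Credit score 694 ≥ 590; Total monthly debts = (4,235 + 3,000 + 1,805) = 9,040. Debt-to-income = 9,040/18,750 = 48.2% — meets 50% limit
LTV = 634,300/808,000 = 78.5% ≤ 90%
Credit 694 → row 674–719; LTV 78.5% → column 77.01–90%. Grid cell → 10.1%.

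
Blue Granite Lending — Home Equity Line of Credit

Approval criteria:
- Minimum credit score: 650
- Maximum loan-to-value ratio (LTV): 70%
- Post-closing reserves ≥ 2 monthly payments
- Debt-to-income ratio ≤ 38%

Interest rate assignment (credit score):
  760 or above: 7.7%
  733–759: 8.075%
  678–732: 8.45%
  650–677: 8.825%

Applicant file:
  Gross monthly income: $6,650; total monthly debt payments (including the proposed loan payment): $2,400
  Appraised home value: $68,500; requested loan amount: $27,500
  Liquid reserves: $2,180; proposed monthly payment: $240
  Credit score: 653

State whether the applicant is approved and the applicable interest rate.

Approved at 8.825%

Credit score 653 ≥ 650 (meets minimum)
Reserves: 2,180 ÷ 240 = 9.1 months (meets 2-month minimum)
DTI = 2,400/6,650 = 36.1% ≤ 38%
Loan-to-value = 27,500/68,500 = 40.1% — pass (70% max)
All requirements met. Score 653 falls in the 650–677 tier → 8.825%.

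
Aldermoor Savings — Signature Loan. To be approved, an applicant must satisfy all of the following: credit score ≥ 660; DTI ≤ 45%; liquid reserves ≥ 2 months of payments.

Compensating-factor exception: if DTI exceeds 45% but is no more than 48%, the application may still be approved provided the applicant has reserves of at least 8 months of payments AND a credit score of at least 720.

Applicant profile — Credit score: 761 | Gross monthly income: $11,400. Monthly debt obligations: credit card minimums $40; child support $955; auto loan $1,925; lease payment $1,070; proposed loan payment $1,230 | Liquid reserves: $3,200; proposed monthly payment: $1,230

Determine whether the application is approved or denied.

Denied

Credit score 761 ≥ 660 (meets base)
Total debts = (40 + 955 + 1,925 + 1,070 + 1,230) = 5,220. DTI = 5,220/11,400 = 45.8% > 45% — standard DTI limit exceeded.
Liquid reserves cover 3,200/1,230 = 2.6 months — ≥ 2 required
DTI 45.8% is within the 45%–48% exception band; checking compensating factors.
Override check — reserves: 2.6 mo (short of 8); score: 761 (ok).
Override conditions not both satisfied; exception does not apply.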